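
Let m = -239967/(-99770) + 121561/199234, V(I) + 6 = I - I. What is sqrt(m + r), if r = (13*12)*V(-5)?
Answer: 23*I*sqrt(888852339429139910)/709913435 ≈ 30.545*I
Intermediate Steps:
V(I) = -6 (V(I) = -6 + (I - I) = -6 + 0 = -6)
r = -936 (r = (13*12)*(-6) = 156*(-6) = -936)
m = 14984431562/4969394045 (m = -239967*(-1/99770) + 121561*(1/199234) = 239967/99770 + 121561/199234 = 14984431562/4969394045 ≈ 3.0153)
sqrt(m + r) = sqrt(14984431562/4969394045 - 936) = sqrt(-4636368394558/4969394045) = 23*I*sqrt(888852339429139910)/709913435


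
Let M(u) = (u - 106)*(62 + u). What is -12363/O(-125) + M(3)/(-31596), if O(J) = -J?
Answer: -389784473/3949500 ≈ -98.692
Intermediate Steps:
M(u) = (-106 + u)*(62 + u)
-12363/O(-125) + M(3)/(-31596) = -12363/((-1*(-125))) + (-6572 + 3² - 44*3)/(-31596) = -12363/125 + (-6572 + 9 - 132)*(-1/31596) = -12363*1/125 - 6695*(-1/31596) = -12363/125 + 6695/31596 = -389784473/3949500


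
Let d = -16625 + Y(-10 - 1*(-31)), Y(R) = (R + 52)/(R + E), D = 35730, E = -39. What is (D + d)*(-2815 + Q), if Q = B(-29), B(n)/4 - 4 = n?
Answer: -1002226555/18 ≈ -5.5679e+7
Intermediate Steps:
B(n) = 16 + 4*n
Q = -100 (Q = 16 + 4*(-29) = 16 - 116 = -100)
Y(R) = (52 + R)/(-39 + R) (Y(R) = (R + 52)/(R - 39) = (52 + R)/(-39 + R))
d = -299323/18 (d = -16625 + (52 + (-10 - 1*(-31)))/(-39 + (-10 - 1*(-31))) = -16625 + (52 + (-10 + 31))/(-39 + (-10 + 31)) = -16625 + (52 + 21)/(-39 + 21) = -16625 + 73/(-18) = -16625 - 1/18*73 = -16625 - 73/18 = -299323/18 ≈ -16629.)
(D + d)*(-2815 + Q) = (35730 - 299323/18)*(-2815 - 100) = (343817/18)*(-2915) = -1002226555/18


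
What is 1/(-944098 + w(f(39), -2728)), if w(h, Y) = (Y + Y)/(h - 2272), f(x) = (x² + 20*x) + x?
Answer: -17/16051030 ≈ -1.0591e-6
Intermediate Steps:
f(x) = x² + 21*x
w(h, Y) = 2*Y/(-2272 + h) (w(h, Y) = (2*Y)/(-2272 + h) = 2*Y/(-2272 + h))
1/(-944098 + w(f(39), -2728)) = 1/(-944098 + 2*(-2728)/(-2272 + 39*(21 + 39))) = 1/(-944098 + 2*(-2728)/(-2272 + 39*60)) = 1/(-944098 + 2*(-2728)/(-2272 + 2340)) = 1/(-944098 + 2*(-2728)/68) = 1/(-944098 + 2*(-2728)*(1/68)) = 1/(-944098 - 1364/17) = 1/(-16051030/17) = -17/16051030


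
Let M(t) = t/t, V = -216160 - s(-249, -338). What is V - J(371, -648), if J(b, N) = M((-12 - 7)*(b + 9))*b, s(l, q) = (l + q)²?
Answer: -561100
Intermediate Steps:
V = -560729 (V = -216160 - (-249 - 338)² = -216160 - 1*(-587)² = -216160 - 1*344569 = -216160 - 344569 = -560729)
M(t) = 1
J(b, N) = b (J(b, N) = 1*b = b)
V - J(371, -648) = -560729 - 1*371 = -560729 - 371 = -561100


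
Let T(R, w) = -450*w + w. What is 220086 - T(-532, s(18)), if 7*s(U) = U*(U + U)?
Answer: 1831554/7 ≈ 2.6165e+5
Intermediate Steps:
s(U) = 2*U²/7 (s(U) = (U*(U + U))/7 = (U*(2*U))/7 = (2*U²)/7 = 2*U²/7)
T(R, w) = -449*w
220086 - T(-532, s(18)) = 220086 - (-449)*(2/7)*18² = 220086 - (-449)*(2/7)*324 = 220086 - (-449)*648/7 = 220086 - 1*(-290952/7) = 220086 + 290952/7 = 1831554/7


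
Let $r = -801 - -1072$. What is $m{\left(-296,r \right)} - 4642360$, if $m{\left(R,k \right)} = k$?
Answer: $-4642089$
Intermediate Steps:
$r = 271$ ($r = -801 + 1072 = 271$)
$m{\left(-296,r \right)} - 4642360 = 271 - 4642360 = -4642089$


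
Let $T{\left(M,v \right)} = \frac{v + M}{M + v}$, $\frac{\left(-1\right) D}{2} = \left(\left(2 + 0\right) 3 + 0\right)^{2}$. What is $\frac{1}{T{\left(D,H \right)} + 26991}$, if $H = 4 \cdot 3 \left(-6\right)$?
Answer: $\frac{1}{26992} \approx 3.7048 \cdot 10^{-5}$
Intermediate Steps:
$H = -72$ ($H = 12 \left(-6\right) = -72$)
$D = -72$ ($D = - 2 \left(\left(2 + 0\right) 3 + 0\right)^{2} = - 2 \left(2 \cdot 3 + 0\right)^{2} = - 2 \left(6 + 0\right)^{2} = - 2 \cdot 6^{2} = \left(-2\right) 36 = -72$)
$T{\left(M,v \right)} = 1$ ($T{\left(M,v \right)} = \frac{M + v}{M + v} = 1$)
$\frac{1}{T{\left(D,H \right)} + 26991} = \frac{1}{1 + 26991} = \frac{1}{26992}$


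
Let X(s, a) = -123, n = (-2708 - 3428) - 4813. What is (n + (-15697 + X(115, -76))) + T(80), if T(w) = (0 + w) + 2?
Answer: -26687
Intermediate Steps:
n = -10949 (n = -6136 - 4813 = -10949)
T(w) = 2 + w (T(w) = w + 2 = 2 + w)
(n + (-15697 + X(115, -76))) + T(80) = (-10949 + (-15697 - 123)) + (2 + 80) = (-10949 - 15820) + 82 = -26769 + 82 = -26687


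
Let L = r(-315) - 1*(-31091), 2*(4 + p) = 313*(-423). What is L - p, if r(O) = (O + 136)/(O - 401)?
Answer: 389179/4 ≈ 97295.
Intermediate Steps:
r(O) = (136 + O)/(-401 + O)
p = -132407/2 (p = -4 + (313*(-423))/2 = -4 + (½)*(-132399) = -4 - 132399/2 = -132407/2 ≈ -66204.)
L = 124365/4 (L = (136 - 315)/(-401 - 315) - 1*(-31091) = -179/(-716) + 31091 = -1/716*(-179) + 31091 = ¼ + 31091 = 124365/4 ≈ 31091.)
L - p = 124365/4 - 1*(-132407/2) = 124365/4 + 132407/2 = 389179/4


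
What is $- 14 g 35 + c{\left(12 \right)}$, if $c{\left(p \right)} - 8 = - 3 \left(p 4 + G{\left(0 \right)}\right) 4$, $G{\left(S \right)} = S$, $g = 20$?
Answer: $-10368$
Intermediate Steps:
$c{\left(p \right)} = 8 - 48 p$ ($c{\left(p \right)} = 8 + - 3 \left(p 4 + 0\right) 4 = 8 + - 3 \left(4 p + 0\right) 4 = 8 + - 3 \cdot 4 p 4 = 8 + - 12 p 4 = 8 - 48 p$)
$- 14 g 35 + c{\left(12 \right)} = \left(-14\right) 20 \cdot 35 + \left(8 - 576\right) = \left(-280\right) 35 + \left(8 - 576\right) = -9800 - 568 = -10368$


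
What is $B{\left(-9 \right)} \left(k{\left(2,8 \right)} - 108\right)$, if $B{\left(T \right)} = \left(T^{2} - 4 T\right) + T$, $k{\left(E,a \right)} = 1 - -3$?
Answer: $-11232$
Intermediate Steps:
$k{\left(E,a \right)} = 4$ ($k{\left(E,a \right)} = 1 + 3 = 4$)
$B{\left(T \right)} = T^{2} - 3 T$
$B{\left(-9 \right)} \left(k{\left(2,8 \right)} - 108\right) = - 9 \left(-3 - 9\right) \left(4 - 108\right) = \left(-9\right) \left(-12\right) \left(-104\right) = 108 \left(-104\right) = -11232$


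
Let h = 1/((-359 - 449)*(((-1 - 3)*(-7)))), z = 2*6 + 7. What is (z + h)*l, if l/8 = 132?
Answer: 14185215/707 ≈ 20064.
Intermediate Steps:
l = 1056 (l = 8*132 = 1056)
z = 19 (z = 12 + 7 = 19)
h = -1/22624 (h = 1/((-808)*((-4*(-7)))) = -1/808/28 = -1/808*1/28 = -1/22624 ≈ -4.4201e-5)
(z + h)*l = (19 - 1/22624)*1056 = (429855/22624)*1056 = 14185215/707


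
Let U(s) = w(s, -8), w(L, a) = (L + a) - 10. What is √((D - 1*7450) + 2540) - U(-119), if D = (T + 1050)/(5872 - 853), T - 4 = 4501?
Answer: 137 + I*√123656791965/5019 ≈ 137.0 + 70.063*I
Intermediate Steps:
T = 4505 (T = 4 + 4501 = 4505)
w(L, a) = -10 + L + a
D = 5555/5019 (D = (4505 + 1050)/(5872 - 853) = 5555/5019 ≈ 1.1068)
U(s) = -18 + s (U(s) = -10 + s - 8 = -18 + s)
√((D - 1*7450) + 2540) - U(-119) = √((5555/5019 - 1*7450) + 2540) - (-18 - 119) = √((5555/5019 - 7450) + 2540) - 1*(-137) = √(-37385995/5019 + 2540) + 137 = √(-24637735/5019) + 137 = I*√123656791965/5019 + 137 = 137 + I*√123656791965/5019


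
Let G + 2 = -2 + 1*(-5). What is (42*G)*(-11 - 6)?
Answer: 6426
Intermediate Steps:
G = -9 (G = -2 + (-2 + 1*(-5)) = -2 + (-2 - 5) = -2 - 7 = -9)
(42*G)*(-11 - 6) = (42*(-9))*(-11 - 6) = -378*(-17) = 6426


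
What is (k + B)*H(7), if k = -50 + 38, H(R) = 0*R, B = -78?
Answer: 0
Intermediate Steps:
H(R) = 0
k = -12
(k + B)*H(7) = (-12 - 78)*0 = -90*0 = 0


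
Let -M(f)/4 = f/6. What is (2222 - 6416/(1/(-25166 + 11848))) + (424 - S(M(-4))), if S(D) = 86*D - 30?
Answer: 256352204/3 ≈ 8.5451e+7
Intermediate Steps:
M(f) = -2*f/3 (M(f) = -4*f/6 = -2*f/3)
S(D) = -30 + 86*D
(2222 - 6416/(1/(-25166 + 11848))) + (424 - S(M(-4))) = (2222 - 6416/(1/(-25166 + 11848))) + (424 - (-30 + 86*(-⅔*(-4)))) = (2222 - 6416/(1/(-13318))) + (424 - (-30 + 86*(8/3))) = (2222 - 6416/(-1/13318)) + (424 - (-30 + 688/3)) = (2222 - 6416*(-13318)) + (424 - 1*598/3) = (2222 + 85448288) + (424 - 598/3) = 85450510 + 674/3 = 256352204/3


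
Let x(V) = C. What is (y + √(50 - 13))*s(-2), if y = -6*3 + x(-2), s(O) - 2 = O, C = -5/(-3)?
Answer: 0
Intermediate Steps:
C = 5/3 (C = -5*(-⅓) = 5/3 ≈ 1.6667)
x(V) = 5/3
s(O) = 2 + O
y = -49/3 (y = -6*3 + 5/3 = -18 + 5/3 = -49/3 ≈ -16.333)
(y + √(50 - 13))*s(-2) = (-49/3 + √(50 - 13))*(2 - 2) = (-49/3 + √37)*0 = 0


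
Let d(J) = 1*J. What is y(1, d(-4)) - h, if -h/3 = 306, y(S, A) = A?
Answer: 914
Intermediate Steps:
d(J) = J
h = -918 (h = -3*306 = -918)
y(1, d(-4)) - h = -4 - 1*(-918) = -4 + 918 = 914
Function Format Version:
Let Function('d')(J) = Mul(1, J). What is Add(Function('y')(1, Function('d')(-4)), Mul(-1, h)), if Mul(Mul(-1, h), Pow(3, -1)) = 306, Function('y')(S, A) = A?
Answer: 914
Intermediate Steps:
Function('d')(J) = J
h = -918 (h = Mul(-3, 306) = -918)
Add(Function('y')(1, Function('d')(-4)), Mul(-1, h)) = Add(-4, Mul(-1, -918)) = Add(-4, 918) = 914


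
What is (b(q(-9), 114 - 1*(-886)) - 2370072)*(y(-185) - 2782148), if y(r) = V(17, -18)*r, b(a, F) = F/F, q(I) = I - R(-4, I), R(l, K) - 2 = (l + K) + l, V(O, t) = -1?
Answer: 6593449829373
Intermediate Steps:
R(l, K) = 2 + K + 2*l (R(l, K) = 2 + ((l + K) + l) = 2 + ((K + l) + l) = 2 + (K + 2*l) = 2 + K + 2*l)
q(I) = 6 (q(I) = I - (2 + I + 2*(-4)) = I - (2 + I - 8) = I - (-6 + I) = I + (6 - I) = 6)
b(a, F) = 1
y(r) = -r
(b(q(-9), 114 - 1*(-886)) - 2370072)*(y(-185) - 2782148) = (1 - 2370072)*(-1*(-185) - 2782148) = -2370071*(185 - 2782148) = -2370071*(-2781963) = 6593449829373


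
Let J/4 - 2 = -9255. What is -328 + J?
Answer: -37340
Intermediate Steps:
J = -37012 (J = 8 + 4*(-9255) = 8 - 37020 = -37012)
-328 + J = -328 - 37012 = -37340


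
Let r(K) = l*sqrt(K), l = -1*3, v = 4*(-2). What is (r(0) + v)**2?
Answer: 64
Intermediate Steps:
v = -8
l = -3
r(K) = -3*sqrt(K)
(r(0) + v)**2 = (-3*sqrt(0) - 8)**2 = (-3*0 - 8)**2 = (0 - 8)**2 = (-8)**2 = 64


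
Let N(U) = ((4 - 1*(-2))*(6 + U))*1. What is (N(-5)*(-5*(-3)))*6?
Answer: 540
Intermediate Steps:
N(U) = 36 + 6*U (N(U) = ((4 + 2)*(6 + U))*1 = (6*(6 + U))*1 = (36 + 6*U)*1 = 36 + 6*U)
(N(-5)*(-5*(-3)))*6 = ((36 + 6*(-5))*(-5*(-3)))*6 = ((36 - 30)*15)*6 = (6*15)*6 = 90*6 = 540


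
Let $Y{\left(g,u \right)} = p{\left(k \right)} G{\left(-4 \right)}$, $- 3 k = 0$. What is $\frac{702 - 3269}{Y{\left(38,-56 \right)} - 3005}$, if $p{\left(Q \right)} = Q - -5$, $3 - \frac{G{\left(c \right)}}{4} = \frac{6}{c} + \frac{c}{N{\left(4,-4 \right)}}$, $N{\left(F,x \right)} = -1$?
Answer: $\frac{2567}{2995} \approx 0.85709$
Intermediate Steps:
$k = 0$ ($k = \left(- \frac{1}{3}\right) 0 = 0$)
$G{\left(c \right)} = 12 - \frac{24}{c} + 4 c$ ($G{\left(c \right)} = 12 - 4 \left(\frac{6}{c} + \frac{c}{-1}\right) = 12 - 4 \left(\frac{6}{c} + c \left(-1\right)\right) = 12 - 4 \left(\frac{6}{c} - c\right) = 12 - 4 \left(- c + \frac{6}{c}\right) = 12 + \left(- \frac{24}{c} + 4 c\right) = 12 - \frac{24}{c} + 4 c$)
$p{\left(Q \right)} = 5 + Q$ ($p{\left(Q \right)} = Q + 5 = 5 + Q$)
$Y{\left(g,u \right)} = 10$ ($Y{\left(g,u \right)} = \left(5 + 0\right) \left(12 - \frac{24}{-4} + 4 \left(-4\right)\right) = 5 \left(12 - -6 - 16\right) = 5 \left(12 + 6 - 16\right) = 5 \cdot 2 = 10$)
$\frac{702 - 3269}{Y{\left(38,-56 \right)} - 3005} = \frac{702 - 3269}{10 - 3005} = - \frac{2567}{-2995} = \left(-2567\right) \left(- \frac{1}{2995}\right) = \frac{2567}{2995}$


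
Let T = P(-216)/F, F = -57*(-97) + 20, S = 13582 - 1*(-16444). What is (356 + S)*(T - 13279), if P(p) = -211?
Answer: -2238709275924/5549 ≈ -4.0344e+8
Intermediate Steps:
S = 30026 (S = 13582 + 16444 = 30026)
F = 5549 (F = 5529 + 20 = 5549)
T = -211/5549 ≈ -0.038025
(356 + S)*(T - 13279) = (356 + 30026)*(-211/5549 - 13279) = 30382*(-73685382/5549) = -2238709275924/5549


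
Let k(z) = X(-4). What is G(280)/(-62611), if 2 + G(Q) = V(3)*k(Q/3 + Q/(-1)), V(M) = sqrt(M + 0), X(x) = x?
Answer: 2/62611 + 4*sqrt(3)/62611 ≈ 0.00014260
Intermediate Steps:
V(M) = sqrt(M)
k(z) = -4
G(Q) = -2 - 4*sqrt(3) (G(Q) = -2 + sqrt(3)*(-4) = -2 - 4*sqrt(3))
G(280)/(-62611) = (-2 - 4*sqrt(3))/(-62611) = (-2 - 4*sqrt(3))*(-1/62611) = 2/62611 + 4*sqrt(3)/62611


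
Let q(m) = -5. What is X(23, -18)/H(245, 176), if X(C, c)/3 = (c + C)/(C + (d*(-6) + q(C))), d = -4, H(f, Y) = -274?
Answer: -5/3836 ≈ -0.0013034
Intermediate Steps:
X(C, c) = 3*(C + c)/(19 + C) (X(C, c) = 3*((c + C)/(C + (-4*(-6) - 5))) = 3*((C + c)/(C + (24 - 5))) = 3*((C + c)/(C + 19)) = 3*((C + c)/(19 + C)) = 3*(C + c)/(19 + C))
X(23, -18)/H(245, 176) = (3*(23 - 18)/(19 + 23))/(-274) = (3*5/42)*(-1/274) = (3*(1/42)*5)*(-1/274) = (5/14)*(-1/274) = -5/3836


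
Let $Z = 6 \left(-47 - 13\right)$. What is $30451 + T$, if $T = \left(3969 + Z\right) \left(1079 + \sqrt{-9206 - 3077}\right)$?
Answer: $3924562 + 3609 i \sqrt{12283} \approx 3.9246 \cdot 10^{6} + 3.9998 \cdot 10^{5} i$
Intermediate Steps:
$Z = -360$ ($Z = 6 \left(-60\right) = -360$)
$T = 3894111 + 3609 i \sqrt{12283}$ ($T = \left(3969 - 360\right) \left(1079 + \sqrt{-9206 - 3077}\right) = 3609 \left(1079 + \sqrt{-12283}\right) = 3609 \left(1079 + i \sqrt{12283}\right) = 3894111 + 3609 i \sqrt{12283} \approx 3.8941 \cdot 10^{6} + 3.9998 \cdot 10^{5} i$)
$30451 + T = 30451 + \left(3894111 + 3609 i \sqrt{12283}\right) = 3924562 + 3609 i \sqrt{12283}$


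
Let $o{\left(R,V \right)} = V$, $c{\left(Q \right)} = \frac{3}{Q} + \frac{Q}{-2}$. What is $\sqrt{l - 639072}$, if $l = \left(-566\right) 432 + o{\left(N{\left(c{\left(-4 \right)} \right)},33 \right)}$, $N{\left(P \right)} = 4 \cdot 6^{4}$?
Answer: $i \sqrt{883551} \approx 939.97 i$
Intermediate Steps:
$c{\left(Q \right)} = \frac{3}{Q} - \frac{Q}{2}$ ($c{\left(Q \right)} = \frac{3}{Q} + Q \left(- \frac{1}{2}\right) = \frac{3}{Q} - \frac{Q}{2}$)
$N{\left(P \right)} = 5184$ ($N{\left(P \right)} = 4 \cdot 1296 = 5184$)
$l = -244479$ ($l = \left(-566\right) 432 + 33 = -244512 + 33 = -244479$)
$\sqrt{l - 639072} = \sqrt{-244479 - 639072} = \sqrt{-883551} = i \sqrt{883551}$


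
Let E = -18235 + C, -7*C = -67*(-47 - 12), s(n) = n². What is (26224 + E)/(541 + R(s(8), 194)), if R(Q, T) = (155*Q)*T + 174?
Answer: 10394/2695273 ≈ 0.0038564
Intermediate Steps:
C = -3953/7 (C = -(-67)*(-47 - 12)/7 = -(-67)*(-59)/7 = -⅐*3953 = -3953/7 ≈ -564.71)
E = -131598/7 (E = -18235 - 3953/7 = -131598/7 ≈ -18800.)
R(Q, T) = 174 + 155*Q*T (R(Q, T) = 155*Q*T + 174 = 174 + 155*Q*T)
(26224 + E)/(541 + R(s(8), 194)) = (26224 - 131598/7)/(541 + (174 + 155*8²*194)) = 51970/(7*(541 + (174 + 155*64*194))) = 51970/(7*(541 + (174 + 1924480))) = 51970/(7*(541 + 1924654)) = (51970/7)/1925195 = (51970/7)*(1/1925195) = 10394/2695273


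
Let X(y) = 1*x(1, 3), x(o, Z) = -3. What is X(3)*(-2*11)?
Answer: 66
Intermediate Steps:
X(y) = -3 (X(y) = 1*(-3) = -3)
X(3)*(-2*11) = -(-6)*11 = -3*(-22) = 66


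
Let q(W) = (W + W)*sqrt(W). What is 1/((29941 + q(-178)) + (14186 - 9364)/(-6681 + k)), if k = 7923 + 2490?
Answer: 104257743522/3200265280208137 + 1239576336*I*sqrt(178)/3200265280208137 ≈ 3.2578e-5 + 5.1677e-6*I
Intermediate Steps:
k = 10413
q(W) = 2*W**(3/2) (q(W) = (2*W)*sqrt(W) = 2*W**(3/2))
1/((29941 + q(-178)) + (14186 - 9364)/(-6681 + k)) = 1/((29941 + 2*(-178)**(3/2)) + (14186 - 9364)/(-6681 + 10413)) = 1/((29941 + 2*(-178*I*sqrt(178))) + 4822/3732) = 1/((29941 - 356*I*sqrt(178)) + 4822*(1/3732)) = 1/((29941 - 356*I*sqrt(178)) + 2411/1866) = 1/(55872317/1866 - 356*I*sqrt(178))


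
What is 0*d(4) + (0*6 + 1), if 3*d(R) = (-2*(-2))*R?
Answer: 1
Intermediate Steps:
d(R) = 4*R/3 (d(R) = ((-2*(-2))*R)/3 = (4*R)/3 = 4*R/3)
0*d(4) + (0*6 + 1) = 0*((4/3)*4) + (0*6 + 1) = 0*(16/3) + (0 + 1) = 0 + 1 = 1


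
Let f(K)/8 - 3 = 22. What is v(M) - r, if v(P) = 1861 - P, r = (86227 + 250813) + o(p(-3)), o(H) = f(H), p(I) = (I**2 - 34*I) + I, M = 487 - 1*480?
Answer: -335386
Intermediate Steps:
f(K) = 200 (f(K) = 24 + 8*22 = 24 + 176 = 200)
M = 7 (M = 487 - 480 = 7)
p(I) = I**2 - 33*I
o(H) = 200
r = 337240 (r = (86227 + 250813) + 200 = 337040 + 200 = 337240)
v(M) - r = (1861 - 1*7) - 1*337240 = (1861 - 7) - 337240 = 1854 - 337240 = -335386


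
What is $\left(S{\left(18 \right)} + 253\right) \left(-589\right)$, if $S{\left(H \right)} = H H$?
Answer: $-339853$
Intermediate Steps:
$S{\left(H \right)} = H^{2}$
$\left(S{\left(18 \right)} + 253\right) \left(-589\right) = \left(18^{2} + 253\right) \left(-589\right) = \left(324 + 253\right) \left(-589\right) = 577 \left(-589\right) = -339853$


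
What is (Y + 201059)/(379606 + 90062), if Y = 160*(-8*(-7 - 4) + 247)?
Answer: 254659/469668 ≈ 0.54221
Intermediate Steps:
Y = 53600 (Y = 160*(-8*(-11) + 247) = 160*(88 + 247) = 160*335 = 53600)
(Y + 201059)/(379606 + 90062) = (53600 + 201059)/(379606 + 90062) = 254659/469668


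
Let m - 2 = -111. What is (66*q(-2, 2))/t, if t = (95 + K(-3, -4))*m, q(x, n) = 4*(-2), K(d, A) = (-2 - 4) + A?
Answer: 528/9265 ≈ 0.056989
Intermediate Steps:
K(d, A) = -6 + A
q(x, n) = -8
m = -109 (m = 2 - 111 = -109)
t = -9265 (t = (95 + (-6 - 4))*(-109) = (95 - 10)*(-109) = 85*(-109) = -9265)
(66*q(-2, 2))/t = (66*(-8))/(-9265) = -528*(-1/9265) = 528/9265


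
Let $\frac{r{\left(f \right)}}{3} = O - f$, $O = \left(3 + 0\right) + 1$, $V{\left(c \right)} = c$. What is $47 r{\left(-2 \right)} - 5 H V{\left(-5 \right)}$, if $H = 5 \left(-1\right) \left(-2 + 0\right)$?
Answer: $211500$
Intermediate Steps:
$O = 4$ ($O = 3 + 1 = 4$)
$H = 10$ ($H = \left(-5\right) \left(-2\right) = 10$)
$r{\left(f \right)} = 12 - 3 f$ ($r{\left(f \right)} = 3 \left(4 - f\right) = 12 - 3 f$)
$47 r{\left(-2 \right)} - 5 H V{\left(-5 \right)} = 47 \left(12 - -6\right) \left(-5\right) 10 \left(-5\right) = 47 \left(12 + 6\right) \left(\left(-50\right) \left(-5\right)\right) = 47 \cdot 18 \cdot 250 = 846 \cdot 250 = 211500$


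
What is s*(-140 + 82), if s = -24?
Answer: 1392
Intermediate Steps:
s*(-140 + 82) = -24*(-140 + 82) = -24*(-58) = 1392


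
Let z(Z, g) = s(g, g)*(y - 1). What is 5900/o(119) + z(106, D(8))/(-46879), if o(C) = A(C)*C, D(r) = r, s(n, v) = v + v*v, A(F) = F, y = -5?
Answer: 40386236/94836217 ≈ 0.42585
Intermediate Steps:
s(n, v) = v + v²
o(C) = C² (o(C) = C*C = C²)
z(Z, g) = -6*g*(1 + g) (z(Z, g) = (g*(1 + g))*(-5 - 1) = (g*(1 + g))*(-6) = -6*g*(1 + g))
5900/o(119) + z(106, D(8))/(-46879) = 5900/(119²) - 6*8*(1 + 8)/(-46879) = 5900/14161 - 6*8*9*(-1/46879) = 5900*(1/14161) - 432*(-1/46879) = 5900/14161 + 432/46879 = 40386236/94836217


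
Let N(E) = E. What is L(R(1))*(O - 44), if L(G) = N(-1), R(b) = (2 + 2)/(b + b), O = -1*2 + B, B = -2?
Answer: 48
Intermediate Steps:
O = -4 (O = -1*2 - 2 = -2 - 2 = -4)
R(b) = 2/b (R(b) = 4/((2*b)) = 4*(1/(2*b)) = 2/b)
L(G) = -1
L(R(1))*(O - 44) = -(-4 - 44) = -1*(-48) = 48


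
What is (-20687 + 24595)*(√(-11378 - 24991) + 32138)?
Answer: 125595304 + 35172*I*√449 ≈ 1.256e+8 + 7.4528e+5*I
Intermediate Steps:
(-20687 + 24595)*(√(-11378 - 24991) + 32138) = 3908*(√(-36369) + 32138) = 3908*(9*I*√449 + 32138) = 3908*(32138 + 9*I*√449) = 125595304 + 35172*I*√449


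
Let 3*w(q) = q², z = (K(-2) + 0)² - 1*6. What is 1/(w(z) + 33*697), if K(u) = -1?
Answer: 3/69028 ≈ 4.3461e-5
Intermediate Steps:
z = -5 (z = (-1 + 0)² - 1*6 = (-1)² - 6 = 1 - 6 = -5)
w(q) = q²/3
1/(w(z) + 33*697) = 1/((⅓)*(-5)² + 33*697) = 1/((⅓)*25 + 23001) = 1/(25/3 + 23001) = 1/(69028/3) = 3/69028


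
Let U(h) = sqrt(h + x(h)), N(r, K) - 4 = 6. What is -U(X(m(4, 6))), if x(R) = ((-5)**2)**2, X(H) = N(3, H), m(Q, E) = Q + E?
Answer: -sqrt(635) ≈ -25.199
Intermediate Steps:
m(Q, E) = E + Q
N(r, K) = 10 (N(r, K) = 4 + 6 = 10)
X(H) = 10
x(R) = 625 (x(R) = 25**2 = 625)
U(h) = sqrt(625 + h) (U(h) = sqrt(h + 625) = sqrt(625 + h))
-U(X(m(4, 6))) = -sqrt(625 + 10) = -sqrt(635)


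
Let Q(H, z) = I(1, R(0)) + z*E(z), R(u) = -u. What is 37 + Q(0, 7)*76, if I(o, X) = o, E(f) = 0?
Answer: 113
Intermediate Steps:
Q(H, z) = 1 (Q(H, z) = 1 + z*0 = 1 + 0 = 1)
37 + Q(0, 7)*76 = 37 + 1*76 = 37 + 76 = 113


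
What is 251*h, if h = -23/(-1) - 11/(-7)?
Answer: 43172/7 ≈ 6167.4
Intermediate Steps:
h = 172/7 (h = -23*(-1) - 11*(-1/7) = 23 + 11/7 = 172/7 ≈ 24.571)
251*h = 251*(172/7) = 43172/7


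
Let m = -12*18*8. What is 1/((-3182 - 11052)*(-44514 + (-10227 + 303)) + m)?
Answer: 1/774868764 ≈ 1.2905e-9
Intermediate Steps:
m = -1728 (m = -216*8 = -1728)
1/((-3182 - 11052)*(-44514 + (-10227 + 303)) + m) = 1/((-3182 - 11052)*(-44514 + (-10227 + 303)) - 1728) = 1/(-14234*(-44514 - 9924) - 1728) = 1/(-14234*(-54438) - 1728) = 1/(774870492 - 1728) = 1/774868764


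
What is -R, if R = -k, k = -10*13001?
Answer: -130010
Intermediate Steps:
k = -130010
R = 130010 (R = -1*(-130010) = 130010)
-R = -1*130010 = -130010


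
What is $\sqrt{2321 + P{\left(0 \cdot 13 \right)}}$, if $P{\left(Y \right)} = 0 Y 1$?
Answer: $\sqrt{2321} \approx 48.177$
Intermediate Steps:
$P{\left(Y \right)} = 0$ ($P{\left(Y \right)} = 0 \cdot 1 = 0$)
$\sqrt{2321 + P{\left(0 \cdot 13 \right)}} = \sqrt{2321 + 0} = \sqrt{2321}$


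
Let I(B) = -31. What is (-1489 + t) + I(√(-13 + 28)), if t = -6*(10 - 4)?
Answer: -1556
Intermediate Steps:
t = -36 (t = -6*6 = -36)
(-1489 + t) + I(√(-13 + 28)) = (-1489 - 36) - 31 = -1525 - 31 = -1556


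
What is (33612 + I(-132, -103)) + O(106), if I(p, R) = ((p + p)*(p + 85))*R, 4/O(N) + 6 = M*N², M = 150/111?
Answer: -349417200994/280789 ≈ -1.2444e+6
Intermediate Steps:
M = 50/37 (M = 150*(1/111) = 50/37 ≈ 1.3514)
O(N) = 4/(-6 + 50*N²/37)
I(p, R) = 2*R*p*(85 + p) (I(p, R) = ((2*p)*(85 + p))*R = (2*p*(85 + p))*R = 2*R*p*(85 + p))
(33612 + I(-132, -103)) + O(106) = (33612 + 2*(-103)*(-132)*(85 - 132)) + 74/(-111 + 25*106²) = (33612 + 2*(-103)*(-132)*(-47)) + 74/(-111 + 25*11236) = (33612 - 1278024) + 74/(-111 + 280900) = -1244412 + 74/280789 = -349417200994/280789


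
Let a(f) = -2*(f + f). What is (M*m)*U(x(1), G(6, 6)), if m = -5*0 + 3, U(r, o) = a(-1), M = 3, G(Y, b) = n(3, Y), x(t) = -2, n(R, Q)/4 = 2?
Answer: 36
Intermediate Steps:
n(R, Q) = 8 (n(R, Q) = 4*2 = 8)
a(f) = -4*f
G(Y, b) = 8
U(r, o) = 4 (U(r, o) = -4*(-1) = 4)
m = 3 (m = 0 + 3 = 3)
(M*m)*U(x(1), G(6, 6)) = (3*3)*4 = 9*4 = 36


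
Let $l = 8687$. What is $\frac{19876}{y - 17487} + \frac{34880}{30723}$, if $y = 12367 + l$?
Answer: $\frac{245022436}{36529647} \approx 6.7075$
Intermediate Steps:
$y = 21054$ ($y = 12367 + 8687 = 21054$)
$\frac{19876}{y - 17487} + \frac{34880}{30723} = \frac{19876}{21054 - 17487} + \frac{34880}{30723} = \frac{19876}{21054 - 17487} + 34880 \cdot \frac{1}{30723} = \frac{19876}{3567} + \frac{34880}{30723} = \frac{245022436}{36529647}$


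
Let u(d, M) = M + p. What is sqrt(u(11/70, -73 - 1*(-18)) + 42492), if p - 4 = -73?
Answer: 8*sqrt(662) ≈ 205.83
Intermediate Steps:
p = -69 (p = 4 - 73 = -69)
u(d, M) = -69 + M (u(d, M) = M - 69 = -69 + M)
sqrt(u(11/70, -73 - 1*(-18)) + 42492) = sqrt((-69 + (-73 - 1*(-18))) + 42492) = sqrt((-69 + (-73 + 18)) + 42492) = sqrt((-69 - 55) + 42492) = sqrt(-124 + 42492) = sqrt(42368) = 8*sqrt(662)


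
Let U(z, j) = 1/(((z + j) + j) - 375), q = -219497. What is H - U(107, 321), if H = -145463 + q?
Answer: -136495041/374 ≈ -3.6496e+5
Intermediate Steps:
H = -364960 (H = -145463 - 219497 = -364960)
U(z, j) = 1/(-375 + z + 2*j) (U(z, j) = 1/(((j + z) + j) - 375) = 1/((z + 2*j) - 375) = 1/(-375 + z + 2*j))
H - U(107, 321) = -364960 - 1/(-375 + 107 + 2*321) = -364960 - 1/(-375 + 107 + 642) = -364960 - 1/374 = -136495041/374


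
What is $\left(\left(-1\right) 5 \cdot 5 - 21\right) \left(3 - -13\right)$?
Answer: $-736$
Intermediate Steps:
$\left(\left(-1\right) 5 \cdot 5 - 21\right) \left(3 - -13\right) = \left(\left(-5\right) 5 - 21\right) \left(3 + 13\right) = \left(-25 - 21\right) 16 = \left(-46\right) 16 = -736$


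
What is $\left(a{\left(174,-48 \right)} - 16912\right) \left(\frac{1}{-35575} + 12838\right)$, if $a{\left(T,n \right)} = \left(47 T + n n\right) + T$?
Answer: $- \frac{2857189327344}{35575} \approx -8.0314 \cdot 10^{7}$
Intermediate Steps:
$a{\left(T,n \right)} = n^{2} + 48 T$ ($a{\left(T,n \right)} = \left(47 T + n^{2}\right) + T = \left(n^{2} + 47 T\right) + T = n^{2} + 48 T$)
$\left(a{\left(174,-48 \right)} - 16912\right) \left(\frac{1}{-35575} + 12838\right) = \left(\left(\left(-48\right)^{2} + 48 \cdot 174\right) - 16912\right) \left(\frac{1}{-35575} + 12838\right) = \left(\left(2304 + 8352\right) - 16912\right) \left(- \frac{1}{35575} + 12838\right) = \left(10656 - 16912\right) \frac{456711849}{35575} = \left(-6256\right) \frac{456711849}{35575} = - \frac{2857189327344}{35575}$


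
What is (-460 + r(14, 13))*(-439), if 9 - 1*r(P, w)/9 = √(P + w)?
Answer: 166381 + 11853*√3 ≈ 1.8691e+5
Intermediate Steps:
r(P, w) = 81 - 9*√(P + w)
(-460 + r(14, 13))*(-439) = (-460 + (81 - 9*√(14 + 13)))*(-439) = (-460 + (81 - 27*√3))*(-439) = (-379 - 27*√3)*(-439) = 166381 + 11853*√3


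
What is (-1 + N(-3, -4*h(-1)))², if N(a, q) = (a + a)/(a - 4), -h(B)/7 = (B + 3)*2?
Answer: 1/49 ≈ 0.020408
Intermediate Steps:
h(B) = -42 - 14*B (h(B) = -7*(B + 3)*2 = -7*(3 + B)*2 = -7*(6 + 2*B) = -42 - 14*B)
N(a, q) = 2*a/(-4 + a) (N(a, q) = (2*a)/(-4 + a) = 2*a/(-4 + a))
(-1 + N(-3, -4*h(-1)))² = (-1 + 2*(-3)/(-4 - 3))² = (-1 + 2*(-3)/(-7))² = (-1 + 2*(-3)*(-⅐))² = (-1 + 6/7)² = (-⅐)² = 1/49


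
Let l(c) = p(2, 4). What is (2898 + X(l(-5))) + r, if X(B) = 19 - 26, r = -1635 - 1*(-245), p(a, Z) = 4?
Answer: 1501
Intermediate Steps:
l(c) = 4
r = -1390 (r = -1635 + 245 = -1390)
X(B) = -7
(2898 + X(l(-5))) + r = (2898 - 7) - 1390 = 2891 - 1390 = 1501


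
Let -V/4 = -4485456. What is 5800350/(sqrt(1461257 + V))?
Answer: 5800350*sqrt(19403081)/19403081 ≈ 1316.8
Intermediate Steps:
V = 17941824 (V = -4*(-4485456) = 17941824)
5800350/(sqrt(1461257 + V)) = 5800350/(sqrt(1461257 + 17941824)) = 5800350/(sqrt(19403081)) = 5800350*(sqrt(19403081)/19403081) = 5800350*sqrt(19403081)/19403081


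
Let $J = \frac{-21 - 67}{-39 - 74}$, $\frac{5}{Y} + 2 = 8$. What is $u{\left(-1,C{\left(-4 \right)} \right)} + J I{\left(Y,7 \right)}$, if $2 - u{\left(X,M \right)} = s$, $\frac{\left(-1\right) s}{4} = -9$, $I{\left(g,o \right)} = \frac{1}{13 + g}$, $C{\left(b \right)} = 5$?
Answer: $- \frac{318358}{9379} \approx -33.944$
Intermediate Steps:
$Y = \frac{5}{6}$ ($Y = \frac{5}{-2 + 8} = \frac{5}{6} \approx 0.83333$)
$s = 36$ ($s = \left(-4\right) \left(-9\right) = 36$)
$u{\left(X,M \right)} = -34$ ($u{\left(X,M \right)} = 2 - 36 = -34$)
$J = \frac{88}{113}$ ($J = - \frac{88}{-113} = \left(-88\right) \left(- \frac{1}{113}\right) = \frac{88}{113} \approx 0.77876$)
$u{\left(-1,C{\left(-4 \right)} \right)} + J I{\left(Y,7 \right)} = -34 + \frac{88}{113 \left(13 + \frac{5}{6}\right)} = -34 + \frac{88}{113 \cdot \frac{83}{6}} = -34 + \frac{88}{113} \cdot \frac{6}{83} = -34 + \frac{528}{9379} = - \frac{318358}{9379}$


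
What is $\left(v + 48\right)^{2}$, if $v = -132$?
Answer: $7056$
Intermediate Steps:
$\left(v + 48\right)^{2} = \left(-132 + 48\right)^{2} = \left(-84\right)^{2} = 7056$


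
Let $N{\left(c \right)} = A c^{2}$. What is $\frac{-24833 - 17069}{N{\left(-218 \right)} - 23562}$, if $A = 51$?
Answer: $- \frac{20951}{1200081} \approx -0.017458$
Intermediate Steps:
$N{\left(c \right)} = 51 c^{2}$
$\frac{-24833 - 17069}{N{\left(-218 \right)} - 23562} = \frac{-24833 - 17069}{51 \left(-218\right)^{2} - 23562} = - \frac{41902}{51 \cdot 47524 - 23562} = - \frac{41902}{2423724 - 23562} = - \frac{41902}{2400162} = \left(-41902\right) \frac{1}{2400162} = - \frac{20951}{1200081}$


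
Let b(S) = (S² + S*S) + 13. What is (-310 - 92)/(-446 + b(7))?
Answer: 6/5 ≈ 1.2000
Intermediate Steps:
b(S) = 13 + 2*S² (b(S) = (S² + S²) + 13 = 2*S² + 13 = 13 + 2*S²)
(-310 - 92)/(-446 + b(7)) = (-310 - 92)/(-446 + (13 + 2*7²)) = -402/(-446 + (13 + 2*49)) = -402/(-446 + (13 + 98)) = -402/(-446 + 111) = -402/(-335) = -402*(-1/335) = 6/5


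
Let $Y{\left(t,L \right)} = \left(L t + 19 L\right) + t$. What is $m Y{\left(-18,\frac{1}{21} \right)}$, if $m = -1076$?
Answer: $\frac{405652}{21} \approx 19317.0$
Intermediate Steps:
$Y{\left(t,L \right)} = t + 19 L + L t$ ($Y{\left(t,L \right)} = \left(19 L + L t\right) + t = t + 19 L + L t$)
$m Y{\left(-18,\frac{1}{21} \right)} = - 1076 \left(-18 + \frac{19}{21} + \frac{1}{21} \left(-18\right)\right) = - 1076 \left(-18 + 19 \cdot \frac{1}{21} + \frac{1}{21} \left(-18\right)\right) = - 1076 \left(-18 + \frac{19}{21} - \frac{6}{7}\right) = \left(-1076\right) \left(- \frac{377}{21}\right) = \frac{405652}{21}$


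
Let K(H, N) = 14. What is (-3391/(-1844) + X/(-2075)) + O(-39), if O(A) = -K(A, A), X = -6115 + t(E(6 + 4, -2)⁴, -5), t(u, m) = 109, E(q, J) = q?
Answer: -35456811/3826300 ≈ -9.2666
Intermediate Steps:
X = -6006 (X = -6115 + 109 = -6006)
O(A) = -14 (O(A) = -1*14 = -14)
(-3391/(-1844) + X/(-2075)) + O(-39) = (-3391/(-1844) - 6006/(-2075)) - 14 = (-3391*(-1/1844) - 6006*(-1/2075)) - 14 = (3391/1844 + 6006/2075) - 14 = 18111389/3826300 - 14 = -35456811/3826300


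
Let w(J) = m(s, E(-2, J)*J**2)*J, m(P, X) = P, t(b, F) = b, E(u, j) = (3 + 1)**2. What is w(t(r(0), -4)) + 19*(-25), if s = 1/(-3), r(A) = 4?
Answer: -1429/3 ≈ -476.33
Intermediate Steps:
E(u, j) = 16 (E(u, j) = 4**2 = 16)
s = -1/3 ≈ -0.33333
w(J) = -J/3
w(t(r(0), -4)) + 19*(-25) = -1/3*4 + 19*(-25) = -4/3 - 475 = -1429/3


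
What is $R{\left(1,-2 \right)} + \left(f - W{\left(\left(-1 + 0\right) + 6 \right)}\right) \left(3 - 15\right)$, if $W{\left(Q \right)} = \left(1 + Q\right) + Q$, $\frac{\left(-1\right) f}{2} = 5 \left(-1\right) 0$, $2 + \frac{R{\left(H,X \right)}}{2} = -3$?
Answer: $122$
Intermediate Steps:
$R{\left(H,X \right)} = -10$ ($R{\left(H,X \right)} = -4 + 2 \left(-3\right) = -4 - 6 = -10$)
$f = 0$ ($f = - 2 \cdot 5 \left(-1\right) 0 = - 2 \left(\left(-5\right) 0\right) = \left(-2\right) 0 = 0$)
$W{\left(Q \right)} = 1 + 2 Q$
$R{\left(1,-2 \right)} + \left(f - W{\left(\left(-1 + 0\right) + 6 \right)}\right) \left(3 - 15\right) = -10 + \left(0 - \left(1 + 2 \left(\left(-1 + 0\right) + 6\right)\right)\right) \left(3 - 15\right) = -10 + \left(0 - \left(1 + 2 \left(-1 + 6\right)\right)\right) \left(3 - 15\right) = -10 + \left(0 - \left(1 + 2 \cdot 5\right)\right) \left(-12\right) = -10 + \left(0 - \left(1 + 10\right)\right) \left(-12\right) = -10 + \left(0 - 11\right) \left(-12\right) = -10 - -132 = -10 + 132 = 122$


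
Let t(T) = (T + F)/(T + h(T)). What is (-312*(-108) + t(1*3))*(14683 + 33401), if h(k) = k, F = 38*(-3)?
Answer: 1619348910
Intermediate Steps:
F = -114
t(T) = (-114 + T)/(2*T) (t(T) = (T - 114)/(T + T) = (-114 + T)/((2*T)) = (-114 + T)*(1/(2*T)) = (-114 + T)/(2*T))
(-312*(-108) + t(1*3))*(14683 + 33401) = (-312*(-108) + (-114 + 1*3)/(2*((1*3))))*(14683 + 33401) = (33696 + (1/2)*(-114 + 3)/3)*48084 = (33696 + (1/2)*(1/3)*(-111))*48084 = (33696 - 37/2)*48084 = (67355/2)*48084 = 1619348910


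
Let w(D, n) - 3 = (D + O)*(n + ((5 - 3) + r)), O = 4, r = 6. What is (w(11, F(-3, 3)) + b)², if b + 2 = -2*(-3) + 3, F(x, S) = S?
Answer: 30625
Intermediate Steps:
w(D, n) = 3 + (4 + D)*(8 + n) (w(D, n) = 3 + (D + 4)*(n + ((5 - 3) + 6)) = 3 + (4 + D)*(n + (2 + 6)) = 3 + (4 + D)*(n + 8) = 3 + (4 + D)*(8 + n))
b = 7 (b = -2 + (-2*(-3) + 3) = -2 + (6 + 3) = -2 + 9 = 7)
(w(11, F(-3, 3)) + b)² = ((35 + 4*3 + 8*11 + 11*3) + 7)² = ((35 + 12 + 88 + 33) + 7)² = (168 + 7)² = 175² = 30625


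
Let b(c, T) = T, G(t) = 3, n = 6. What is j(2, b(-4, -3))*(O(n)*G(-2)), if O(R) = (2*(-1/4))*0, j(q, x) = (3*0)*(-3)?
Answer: 0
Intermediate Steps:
j(q, x) = 0 (j(q, x) = 0*(-3) = 0)
O(R) = 0 (O(R) = (2*(-1*¼))*0 = (2*(-¼))*0 = -½*0 = 0)
j(2, b(-4, -3))*(O(n)*G(-2)) = 0*(0*3) = 0*0 = 0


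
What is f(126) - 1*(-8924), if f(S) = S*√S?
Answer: 8924 + 378*√14 ≈ 10338.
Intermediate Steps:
f(S) = S^(3/2)
f(126) - 1*(-8924) = 126^(3/2) - 1*(-8924) = 378*√14 + 8924 = 8924 + 378*√14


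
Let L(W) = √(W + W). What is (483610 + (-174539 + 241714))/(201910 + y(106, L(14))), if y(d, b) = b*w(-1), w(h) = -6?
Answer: 55604499675/20383823546 + 1652355*√7/10191911773 ≈ 2.7283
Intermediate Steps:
L(W) = √2*√W (L(W) = √(2*W) = √2*√W)
y(d, b) = -6*b (y(d, b) = b*(-6) = -6*b)
(483610 + (-174539 + 241714))/(201910 + y(106, L(14))) = (483610 + (-174539 + 241714))/(201910 - 6*√2*√14) = (483610 + 67175)/(201910 - 12*√7) = 550785/(201910 - 12*√7)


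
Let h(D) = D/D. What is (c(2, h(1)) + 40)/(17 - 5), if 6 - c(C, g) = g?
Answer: 15/4 ≈ 3.7500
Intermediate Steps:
h(D) = 1
c(C, g) = 6 - g
(c(2, h(1)) + 40)/(17 - 5) = ((6 - 1*1) + 40)/(17 - 5) = ((6 - 1) + 40)/12 = (5 + 40)/12 = (1/12)*45 = 15/4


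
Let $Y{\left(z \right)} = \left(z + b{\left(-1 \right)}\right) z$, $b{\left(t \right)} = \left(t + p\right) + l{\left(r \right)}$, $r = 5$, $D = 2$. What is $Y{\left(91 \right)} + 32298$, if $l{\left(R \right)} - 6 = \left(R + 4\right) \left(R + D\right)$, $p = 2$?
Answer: $46949$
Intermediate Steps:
$l{\left(R \right)} = 6 + \left(2 + R\right) \left(4 + R\right)$ ($l{\left(R \right)} = 6 + \left(R + 4\right) \left(R + 2\right) = 6 + \left(4 + R\right) \left(2 + R\right) = 6 + \left(2 + R\right) \left(4 + R\right)$)
$b{\left(t \right)} = 71 + t$ ($b{\left(t \right)} = \left(t + 2\right) + \left(14 + 5^{2} + 6 \cdot 5\right) = \left(2 + t\right) + \left(14 + 25 + 30\right) = \left(2 + t\right) + 69 = 71 + t$)
$Y{\left(z \right)} = z \left(70 + z\right)$ ($Y{\left(z \right)} = \left(z + \left(71 - 1\right)\right) z = \left(z + 70\right) z = \left(70 + z\right) z = z \left(70 + z\right)$)
$Y{\left(91 \right)} + 32298 = 91 \left(70 + 91\right) + 32298 = 91 \cdot 161 + 32298 = 14651 + 32298 = 46949$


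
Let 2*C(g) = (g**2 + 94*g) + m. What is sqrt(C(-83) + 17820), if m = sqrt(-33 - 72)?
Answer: sqrt(69454 + 2*I*sqrt(105))/2 ≈ 131.77 + 0.019441*I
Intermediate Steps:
m = I*sqrt(105) (m = sqrt(-105) = I*sqrt(105) ≈ 10.247*I)
C(g) = g**2/2 + 47*g + I*sqrt(105)/2 (C(g) = ((g**2 + 94*g) + I*sqrt(105))/2 = (g**2 + 94*g + I*sqrt(105))/2 = g**2/2 + 47*g + I*sqrt(105)/2)
sqrt(C(-83) + 17820) = sqrt(((1/2)*(-83)**2 + 47*(-83) + I*sqrt(105)/2) + 17820) = sqrt(((1/2)*6889 - 3901 + I*sqrt(105)/2) + 17820) = sqrt((6889/2 - 3901 + I*sqrt(105)/2) + 17820) = sqrt((-913/2 + I*sqrt(105)/2) + 17820) = sqrt(34727/2 + I*sqrt(105)/2)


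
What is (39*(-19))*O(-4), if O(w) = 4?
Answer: -2964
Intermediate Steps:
(39*(-19))*O(-4) = (39*(-19))*4 = -741*4 = -2964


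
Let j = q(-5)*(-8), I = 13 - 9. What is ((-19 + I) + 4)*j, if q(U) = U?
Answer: -440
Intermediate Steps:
I = 4
j = 40 (j = -5*(-8) = 40)
((-19 + I) + 4)*j = ((-19 + 4) + 4)*40 = (-15 + 4)*40 = -11*40 = -440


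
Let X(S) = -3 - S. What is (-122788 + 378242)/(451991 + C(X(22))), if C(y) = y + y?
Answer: 255454/451941 ≈ 0.56524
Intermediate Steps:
C(y) = 2*y
(-122788 + 378242)/(451991 + C(X(22))) = (-122788 + 378242)/(451991 + 2*(-3 - 1*22)) = 255454/(451991 + 2*(-3 - 22)) = 255454/(451991 + 2*(-25)) = 255454/(451991 - 50) = 255454/451941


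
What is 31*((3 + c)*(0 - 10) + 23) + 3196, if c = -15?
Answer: 7629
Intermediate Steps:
31*((3 + c)*(0 - 10) + 23) + 3196 = 31*((3 - 15)*(0 - 10) + 23) + 3196 = 31*(-12*(-10) + 23) + 3196 = 31*(120 + 23) + 3196 = 31*143 + 3196 = 4433 + 3196 = 7629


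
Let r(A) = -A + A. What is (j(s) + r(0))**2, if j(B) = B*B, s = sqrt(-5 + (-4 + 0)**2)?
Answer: 121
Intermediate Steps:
r(A) = 0
s = sqrt(11) (s = sqrt(-5 + (-4)**2) = sqrt(-5 + 16) = sqrt(11) ≈ 3.3166)
j(B) = B**2
(j(s) + r(0))**2 = ((sqrt(11))**2 + 0)**2 = (11 + 0)**2 = 11**2 = 121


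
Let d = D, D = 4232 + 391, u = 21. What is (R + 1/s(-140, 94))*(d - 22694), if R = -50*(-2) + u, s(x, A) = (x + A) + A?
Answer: -104974439/48 ≈ -2.1870e+6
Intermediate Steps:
s(x, A) = x + 2*A (s(x, A) = (A + x) + A = x + 2*A)
R = 121 (R = -50*(-2) + 21 = 100 + 21 = 121)
D = 4623
d = 4623
(R + 1/s(-140, 94))*(d - 22694) = (121 + 1/(-140 + 2*94))*(4623 - 22694) = (121 + 1/(-140 + 188))*(-18071) = (121 + 1/48)*(-18071) = (5809/48)*(-18071) = -104974439/48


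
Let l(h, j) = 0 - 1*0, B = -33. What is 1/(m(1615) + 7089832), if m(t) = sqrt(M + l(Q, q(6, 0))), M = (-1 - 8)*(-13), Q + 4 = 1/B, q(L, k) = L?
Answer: 7089832/50265717788107 - 3*sqrt(13)/50265717788107 ≈ 1.4105e-7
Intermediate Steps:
Q = -133/33 (Q = -4 + 1/(-33) = -4 - 1/33 = -133/33 ≈ -4.0303)
l(h, j) = 0 (l(h, j) = 0 + 0 = 0)
M = 117 (M = -9*(-13) = 117)
m(t) = 3*sqrt(13) (m(t) = sqrt(117 + 0) = sqrt(117) = 3*sqrt(13))
1/(m(1615) + 7089832) = 1/(3*sqrt(13) + 7089832) = 1/(7089832 + 3*sqrt(13))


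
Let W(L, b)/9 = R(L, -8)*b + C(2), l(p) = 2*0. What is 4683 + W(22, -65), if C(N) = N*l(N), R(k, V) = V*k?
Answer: 107643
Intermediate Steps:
l(p) = 0
C(N) = 0 (C(N) = N*0 = 0)
W(L, b) = -72*L*b (W(L, b) = 9*((-8*L)*b + 0) = 9*(-8*L*b + 0) = 9*(-8*L*b) = -72*L*b)
4683 + W(22, -65) = 4683 - 72*22*(-65) = 4683 + 102960 = 107643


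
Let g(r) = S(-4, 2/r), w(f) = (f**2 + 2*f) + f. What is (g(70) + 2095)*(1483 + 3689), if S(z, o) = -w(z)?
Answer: 10814652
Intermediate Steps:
w(f) = f**2 + 3*f
S(z, o) = -z*(3 + z)
g(r) = -4 (g(r) = -1*(-4)*(3 - 4) = -1*(-4)*(-1) = -4)
(g(70) + 2095)*(1483 + 3689) = (-4 + 2095)*(1483 + 3689) = 2091*5172 = 10814652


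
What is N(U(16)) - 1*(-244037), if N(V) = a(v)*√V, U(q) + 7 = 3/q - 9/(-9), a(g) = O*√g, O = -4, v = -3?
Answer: 244037 + 3*√31 ≈ 2.4405e+5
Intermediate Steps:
a(g) = -4*√g
U(q) = -6 + 3/q (U(q) = -7 + (3/q - 9/(-9)) = -7 + (3/q - 9*(-⅑)) = -7 + (3/q + 1) = -7 + (1 + 3/q) = -6 + 3/q)
N(V) = -4*I*√3*√V (N(V) = (-4*I*√3)*√V = -4*I*√3*√V)
N(U(16)) - 1*(-244037) = -4*I*√3*√(-6 + 3/16) - 1*(-244037) = -4*I*√3*√(-6 + 3*(1/16)) + 244037 = -4*I*√3*√(-6 + 3/16) + 244037 = -4*I*√3*√(-93/16) + 244037 = -4*I*√3*I*√93/4 + 244037 = 3*√31 + 244037 = 244037 + 3*√31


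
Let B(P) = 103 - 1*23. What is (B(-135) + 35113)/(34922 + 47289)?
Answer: 35193/82211 ≈ 0.42808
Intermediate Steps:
B(P) = 80 (B(P) = 103 - 23 = 80)
(B(-135) + 35113)/(34922 + 47289) = (80 + 35113)/(34922 + 47289) = 35193/82211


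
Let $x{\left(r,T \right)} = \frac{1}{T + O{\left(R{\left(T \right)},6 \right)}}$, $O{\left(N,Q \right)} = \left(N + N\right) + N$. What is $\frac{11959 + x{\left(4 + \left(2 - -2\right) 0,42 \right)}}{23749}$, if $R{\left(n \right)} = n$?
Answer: $\frac{2009113}{3989832} \approx 0.50356$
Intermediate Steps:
$O{\left(N,Q \right)} = 3 N$ ($O{\left(N,Q \right)} = 2 N + N = 3 N$)
$x{\left(r,T \right)} = \frac{1}{4 T}$ ($x{\left(r,T \right)} = \frac{1}{T + 3 T} = \frac{1}{4 T}$)
$\frac{11959 + x{\left(4 + \left(2 - -2\right) 0,42 \right)}}{23749} = \frac{11959 + \frac{1}{4 \cdot 42}}{23749} = \left(11959 + \frac{1}{4} \cdot \frac{1}{42}\right) \frac{1}{23749} = \left(11959 + \frac{1}{168}\right) \frac{1}{23749} = \frac{2009113}{168} \cdot \frac{1}{23749} = \frac{2009113}{3989832}$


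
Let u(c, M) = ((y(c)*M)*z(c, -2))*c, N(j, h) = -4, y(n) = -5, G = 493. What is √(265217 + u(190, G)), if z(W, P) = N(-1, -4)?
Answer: √2138617 ≈ 1462.4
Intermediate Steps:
z(W, P) = -4
u(c, M) = 20*M*c (u(c, M) = (-5*M*(-4))*c = (20*M)*c = 20*M*c)
√(265217 + u(190, G)) = √(265217 + 20*493*190) = √(265217 + 1873400) = √2138617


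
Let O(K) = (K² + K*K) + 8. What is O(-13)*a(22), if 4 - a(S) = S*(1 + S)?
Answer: -173692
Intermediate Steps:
a(S) = 4 - S*(1 + S)
O(K) = 8 + 2*K² (O(K) = (K² + K²) + 8 = 2*K² + 8 = 8 + 2*K²)
O(-13)*a(22) = (8 + 2*(-13)²)*(4 - 1*22 - 1*22²) = (8 + 2*169)*(4 - 22 - 1*484) = (8 + 338)*(4 - 22 - 484) = 346*(-502) = -173692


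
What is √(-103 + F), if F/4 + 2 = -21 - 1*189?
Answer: I*√951 ≈ 30.838*I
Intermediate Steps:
F = -848 (F = -8 + 4*(-21 - 1*189) = -8 + 4*(-21 - 189) = -8 + 4*(-210) = -8 - 840 = -848)
√(-103 + F) = √(-103 - 848) = √(-951) = I*√951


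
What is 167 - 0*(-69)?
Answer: 167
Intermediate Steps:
167 - 0*(-69) = 167 - 1*0 = 167 + 0 = 167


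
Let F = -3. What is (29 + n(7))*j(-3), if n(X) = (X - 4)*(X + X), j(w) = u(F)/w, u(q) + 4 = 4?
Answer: 0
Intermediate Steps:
u(q) = 0 (u(q) = -4 + 4 = 0)
j(w) = 0 (j(w) = 0/w = 0)
n(X) = 2*X*(-4 + X) (n(X) = (-4 + X)*(2*X) = 2*X*(-4 + X))
(29 + n(7))*j(-3) = (29 + 2*7*(-4 + 7))*0 = (29 + 2*7*3)*0 = (29 + 42)*0 = 71*0 = 0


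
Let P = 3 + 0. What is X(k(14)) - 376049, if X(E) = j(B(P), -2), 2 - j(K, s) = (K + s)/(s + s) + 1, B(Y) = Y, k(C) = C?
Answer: -1504191/4 ≈ -3.7605e+5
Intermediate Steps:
P = 3
j(K, s) = 1 - (K + s)/(2*s) (j(K, s) = 2 - ((K + s)/(s + s) + 1) = 2 - ((K + s)/((2*s)) + 1) = 2 - ((K + s)*(1/(2*s)) + 1) = 2 - ((K + s)/(2*s) + 1) = 2 - (1 + (K + s)/(2*s)) = 2 + (-1 - (K + s)/(2*s)) = 1 - (K + s)/(2*s))
X(E) = 5/4 (X(E) = (½)*(-2 - 1*3)/(-2) = (½)*(-½)*(-2 - 3) = (½)*(-½)*(-5) = 5/4)
X(k(14)) - 376049 = 5/4 - 376049 = -1504191/4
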